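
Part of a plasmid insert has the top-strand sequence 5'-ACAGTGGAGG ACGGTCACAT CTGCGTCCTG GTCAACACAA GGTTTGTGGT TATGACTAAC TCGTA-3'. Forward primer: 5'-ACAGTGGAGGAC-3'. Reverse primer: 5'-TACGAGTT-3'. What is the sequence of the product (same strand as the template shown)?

Scanning the template, ACAGTGGAGGAC occurs at positions 1–12; this primer anneals to the bottom strand there with its 3' end pointing downstream.
Taking the reverse complement of TACGAGTT gives AACTCGTA, found at positions 58–65 on the template; the primer anneals here to the top strand with its 3' end pointing upstream.
The product is the template from position 1 through 65 (65 bp).

5'-ACAGTGGAGGACGGTCACATCTGCGTCCTGGTCAACACAAGGTTTGTGGTTATGACTAACTCGTA-3'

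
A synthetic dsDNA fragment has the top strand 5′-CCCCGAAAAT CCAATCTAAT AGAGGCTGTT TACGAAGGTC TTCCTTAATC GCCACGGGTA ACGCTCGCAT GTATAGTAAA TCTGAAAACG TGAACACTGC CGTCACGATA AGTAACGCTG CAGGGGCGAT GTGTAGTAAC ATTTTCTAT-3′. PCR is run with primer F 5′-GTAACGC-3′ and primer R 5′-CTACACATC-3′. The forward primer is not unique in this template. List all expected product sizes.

79 bp, 25 bp

The forward primer GTAACGC matches the top strand at positions 58–64, 112–118.
The reverse primer's reverse complement is GATGTGTAG, matching at positions 128–136.
Each forward site pairs with the reverse site to give a product ending at position 136: sizes 79, 25 bp.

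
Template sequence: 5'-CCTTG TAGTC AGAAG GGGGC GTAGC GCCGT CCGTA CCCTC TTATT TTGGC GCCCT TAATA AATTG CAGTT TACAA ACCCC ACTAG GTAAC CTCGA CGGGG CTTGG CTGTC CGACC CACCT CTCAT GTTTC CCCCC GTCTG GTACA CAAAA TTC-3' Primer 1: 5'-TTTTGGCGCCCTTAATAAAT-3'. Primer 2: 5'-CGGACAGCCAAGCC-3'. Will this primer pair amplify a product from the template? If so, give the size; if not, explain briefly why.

Yes — a 69 bp product.

Primer 1 (TTTTGGCGCCCTTAATAAAT) matches the top strand at positions 44–63; it acts as a forward primer.
Primer 2's reverse complement is GGCTTGGCTGTCCG, matching the top strand at positions 99–112; it acts as a reverse primer.
The 3' ends face each other across positions 44–112, giving a 69 bp product.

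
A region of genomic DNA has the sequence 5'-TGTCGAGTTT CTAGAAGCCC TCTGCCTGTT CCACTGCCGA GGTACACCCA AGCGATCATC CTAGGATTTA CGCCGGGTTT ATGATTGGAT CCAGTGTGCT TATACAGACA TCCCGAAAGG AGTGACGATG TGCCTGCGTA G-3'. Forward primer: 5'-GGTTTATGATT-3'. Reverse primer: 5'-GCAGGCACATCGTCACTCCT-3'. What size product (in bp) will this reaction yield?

62 bp

Scanning the template, GGTTTATGATT occurs at positions 76–86; this primer anneals to the bottom strand there with its 3' end pointing downstream.
Taking the reverse complement of GCAGGCACATCGTCACTCCT gives AGGAGTGACGATGTGCCTGC, found at positions 118–137 on the template; the primer anneals here to the top strand with its 3' end pointing upstream.
The product runs from position 76 to position 137, so its length is 137 − 76 + 1 = 62 bp.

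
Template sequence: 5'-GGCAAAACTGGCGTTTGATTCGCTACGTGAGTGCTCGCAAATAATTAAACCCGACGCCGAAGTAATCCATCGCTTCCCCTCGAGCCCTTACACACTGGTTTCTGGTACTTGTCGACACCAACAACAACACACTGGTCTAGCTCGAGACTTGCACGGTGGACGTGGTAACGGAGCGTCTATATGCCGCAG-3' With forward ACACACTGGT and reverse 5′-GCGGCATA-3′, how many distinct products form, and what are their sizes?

The forward primer ACACACTGGT matches the top strand at positions 90–99, 127–136.
The reverse primer's reverse complement is TATGCCGC, matching at positions 180–187.
Each forward site pairs with the reverse site to give a product ending at position 187: sizes 98, 61 bp.

Two products: 98 bp, 61 bp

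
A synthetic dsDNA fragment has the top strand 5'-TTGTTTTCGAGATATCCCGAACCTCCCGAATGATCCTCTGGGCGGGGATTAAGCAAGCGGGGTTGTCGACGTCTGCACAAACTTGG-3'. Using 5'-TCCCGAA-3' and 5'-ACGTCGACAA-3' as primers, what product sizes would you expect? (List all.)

The forward primer TCCCGAA matches the top strand at positions 15–21, 24–30.
The reverse primer's reverse complement is TTGTCGACGT, matching at positions 63–72.
Each forward site pairs with the reverse site to give a product ending at position 72: sizes 58, 49 bp.

58 bp, 49 bp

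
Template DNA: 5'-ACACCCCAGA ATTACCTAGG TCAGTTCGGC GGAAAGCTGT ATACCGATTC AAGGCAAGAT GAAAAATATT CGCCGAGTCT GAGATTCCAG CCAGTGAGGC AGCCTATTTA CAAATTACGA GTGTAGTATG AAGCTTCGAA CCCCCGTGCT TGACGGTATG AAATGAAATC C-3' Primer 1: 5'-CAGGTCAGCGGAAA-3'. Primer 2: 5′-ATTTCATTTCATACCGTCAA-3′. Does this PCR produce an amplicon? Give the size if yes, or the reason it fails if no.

Primer 1 (CAGGTCAGCGGAAA) does not match the top strand, and its reverse complement TTTCCGCTGACCTG does not match either.
With no annealing site for primer 1, no amplification occurs.

No product — primer 1 has no binding site in the template.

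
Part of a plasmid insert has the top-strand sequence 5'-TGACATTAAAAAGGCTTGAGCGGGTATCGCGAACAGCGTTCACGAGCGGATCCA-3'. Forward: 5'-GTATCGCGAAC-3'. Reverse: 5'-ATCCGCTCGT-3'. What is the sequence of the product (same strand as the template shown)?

Forward primer GTATCGCGAAC is found on the top strand at positions 24–34.
Reverse complement of the reverse primer: ACGAGCGGAT. This occurs on the top strand at positions 42–51.
The product is the template from position 24 through 51 (28 bp).

5'-GTATCGCGAACAGCGTTCACGAGCGGAT-3'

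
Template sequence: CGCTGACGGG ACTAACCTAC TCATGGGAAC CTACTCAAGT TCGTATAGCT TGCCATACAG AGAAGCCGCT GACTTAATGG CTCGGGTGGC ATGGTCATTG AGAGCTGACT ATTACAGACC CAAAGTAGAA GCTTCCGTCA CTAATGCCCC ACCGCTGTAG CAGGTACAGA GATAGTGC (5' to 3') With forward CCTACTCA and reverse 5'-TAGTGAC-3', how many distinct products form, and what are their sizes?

Two products: 128 bp, 114 bp

The forward primer CCTACTCA matches the top strand at positions 16–23, 30–37.
The reverse primer's reverse complement is GTCACTA, matching at positions 137–143.
Each forward site pairs with the reverse site to give a product ending at position 143: sizes 128, 114 bp.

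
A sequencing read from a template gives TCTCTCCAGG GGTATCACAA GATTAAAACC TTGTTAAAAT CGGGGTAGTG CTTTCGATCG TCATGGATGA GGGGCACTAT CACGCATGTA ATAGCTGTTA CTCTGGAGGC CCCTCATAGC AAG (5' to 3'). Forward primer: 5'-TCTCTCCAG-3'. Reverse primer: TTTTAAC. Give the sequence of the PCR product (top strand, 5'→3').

5'-TCTCTCCAGGGGTATCACAAGATTAAAACCTTGTTAAAA-3'

The forward primer matches the template at positions 1–9.
Reverse complement of the reverse primer: GTTAAAA. This occurs on the top strand at positions 33–39.
The product is the template from position 1 through 39 (39 bp).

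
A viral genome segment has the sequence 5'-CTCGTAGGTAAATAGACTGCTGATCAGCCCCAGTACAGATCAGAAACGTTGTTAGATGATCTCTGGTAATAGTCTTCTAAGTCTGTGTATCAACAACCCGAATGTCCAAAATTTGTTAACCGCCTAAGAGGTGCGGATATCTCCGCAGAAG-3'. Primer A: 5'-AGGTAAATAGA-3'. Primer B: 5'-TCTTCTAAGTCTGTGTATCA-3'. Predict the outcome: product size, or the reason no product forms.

Primer A (AGGTAAATAGA) matches the top strand at positions 6–16 (3' end points downstream).
Primer B (TCTTCTAAGTCTGTGTATCA) also matches the top strand directly, at positions 73–92 — its reverse complement TGATACACAGACTTAGAAGA is not present.
Both primers anneal to the bottom strand with 3' ends pointing the same way, so neither can prime synthesis back toward the other.

No product — both primers anneal to the same strand and extend in the same direction.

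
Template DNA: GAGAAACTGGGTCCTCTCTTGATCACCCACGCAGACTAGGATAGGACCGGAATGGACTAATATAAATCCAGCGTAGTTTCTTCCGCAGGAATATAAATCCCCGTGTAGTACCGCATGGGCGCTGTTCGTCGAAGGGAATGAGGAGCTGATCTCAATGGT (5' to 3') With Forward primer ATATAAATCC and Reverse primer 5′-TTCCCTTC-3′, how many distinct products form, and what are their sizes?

The forward primer ATATAAATCC matches the top strand at positions 60–69, 91–100.
The reverse primer's reverse complement is GAAGGGAA, matching at positions 131–138.
Each forward site pairs with the reverse site to give a product ending at position 138: sizes 79, 48 bp.

Two products: 79 bp, 48 bp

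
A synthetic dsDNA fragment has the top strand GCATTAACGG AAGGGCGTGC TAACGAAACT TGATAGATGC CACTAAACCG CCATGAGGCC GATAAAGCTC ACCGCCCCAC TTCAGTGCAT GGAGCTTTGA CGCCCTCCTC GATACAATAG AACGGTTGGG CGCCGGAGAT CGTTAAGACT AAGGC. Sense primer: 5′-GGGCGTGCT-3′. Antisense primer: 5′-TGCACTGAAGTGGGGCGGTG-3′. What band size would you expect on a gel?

Forward primer GGGCGTGCT is found on the top strand at positions 13–21.
The reverse primer's reverse complement is CACCGCCCCACTTCAGTGCA, which matches the template at positions 70–89.
The product runs from position 13 to position 89, so its length is 89 − 13 + 1 = 77 bp.

77 bp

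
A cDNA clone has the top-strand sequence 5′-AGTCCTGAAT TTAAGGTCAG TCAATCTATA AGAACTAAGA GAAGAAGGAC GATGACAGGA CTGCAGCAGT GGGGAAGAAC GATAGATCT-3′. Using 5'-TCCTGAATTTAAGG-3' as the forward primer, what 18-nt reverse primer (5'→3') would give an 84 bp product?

5'-TCTATCGTTCTTCCCCAC-3'

The forward primer binds at positions 3–16, so an 84 bp product ends at position 3 + 84 − 1 = 86.
The reverse primer anneals to the top strand over positions 69–86, i.e. to GTGGGGAAGAACGATAGA.
Its sequence written 5'→3' is the reverse complement: TCTATCGTTCTTCCCCAC.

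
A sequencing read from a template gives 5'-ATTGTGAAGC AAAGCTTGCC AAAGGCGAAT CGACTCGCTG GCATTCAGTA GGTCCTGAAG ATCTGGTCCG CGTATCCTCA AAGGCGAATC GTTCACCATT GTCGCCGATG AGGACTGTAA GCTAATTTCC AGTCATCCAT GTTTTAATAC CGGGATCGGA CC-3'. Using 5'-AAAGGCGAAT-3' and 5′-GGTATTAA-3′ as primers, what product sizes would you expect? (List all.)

The forward primer AAAGGCGAAT matches the top strand at positions 21–30, 80–89.
The reverse primer's reverse complement is TTAATACC, matching at positions 144–151.
Each forward site pairs with the reverse site to give a product ending at position 151: sizes 131, 72 bp.

131 bp, 72 bp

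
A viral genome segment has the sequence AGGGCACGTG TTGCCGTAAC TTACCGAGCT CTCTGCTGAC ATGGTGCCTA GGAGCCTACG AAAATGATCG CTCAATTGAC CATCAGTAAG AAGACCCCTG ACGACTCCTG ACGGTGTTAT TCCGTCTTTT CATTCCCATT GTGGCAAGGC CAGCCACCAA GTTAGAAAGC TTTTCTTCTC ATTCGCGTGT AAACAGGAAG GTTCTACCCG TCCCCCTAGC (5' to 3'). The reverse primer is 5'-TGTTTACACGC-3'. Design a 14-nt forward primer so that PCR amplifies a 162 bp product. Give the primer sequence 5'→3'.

5'-TGCTGACATGGTGC-3'

The reverse primer's reverse complement GCGTGTAAACA matches the template at positions 185–195, so the product ends at position 195.
A 162 bp product then starts at position 195 − 162 + 1 = 34.
The forward primer is identical to the top strand there: TGCTGACATGGTGC.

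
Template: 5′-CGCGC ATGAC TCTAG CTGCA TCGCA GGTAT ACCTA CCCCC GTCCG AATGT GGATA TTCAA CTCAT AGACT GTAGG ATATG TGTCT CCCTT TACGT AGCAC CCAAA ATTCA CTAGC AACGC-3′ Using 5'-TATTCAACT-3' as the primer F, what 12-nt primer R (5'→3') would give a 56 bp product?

The forward primer binds at positions 54–62, so a 56 bp product ends at position 54 + 56 − 1 = 109.
The reverse primer anneals to the top strand over positions 98–109, i.e. to CACCCAAAATTC.
Its sequence written 5'→3' is the reverse complement: GAATTTTGGGTG.

5'-GAATTTTGGGTG-3'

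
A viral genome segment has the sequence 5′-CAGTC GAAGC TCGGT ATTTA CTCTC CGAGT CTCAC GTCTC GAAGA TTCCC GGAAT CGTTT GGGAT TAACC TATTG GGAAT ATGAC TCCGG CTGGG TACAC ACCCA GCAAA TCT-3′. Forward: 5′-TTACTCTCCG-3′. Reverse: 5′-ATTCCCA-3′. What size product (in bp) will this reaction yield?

Scanning the template, TTACTCTCCG occurs at positions 18–27; this primer anneals to the bottom strand there with its 3' end pointing downstream.
Taking the reverse complement of ATTCCCA gives TGGGAAT, found at positions 74–80 on the template; the primer anneals here to the top strand with its 3' end pointing upstream.
The product runs from position 18 to position 80, so its length is 80 − 18 + 1 = 63 bp.

63 bp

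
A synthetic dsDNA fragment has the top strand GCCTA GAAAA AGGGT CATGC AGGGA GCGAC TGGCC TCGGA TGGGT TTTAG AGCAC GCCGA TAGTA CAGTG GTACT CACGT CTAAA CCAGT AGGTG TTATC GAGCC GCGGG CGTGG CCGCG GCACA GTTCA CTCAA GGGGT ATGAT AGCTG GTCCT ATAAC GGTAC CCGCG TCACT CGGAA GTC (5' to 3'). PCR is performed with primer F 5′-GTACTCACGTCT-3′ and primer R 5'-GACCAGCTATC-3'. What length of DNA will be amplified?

Scanning the template, GTACTCACGTCT occurs at positions 71–82; this primer anneals to the bottom strand there with its 3' end pointing downstream.
Taking the reverse complement of GACCAGCTATC gives GATAGCTGGTC, found at positions 143–153 on the template; the primer anneals here to the top strand with its 3' end pointing upstream.
The product runs from position 71 to position 153, so its length is 153 − 71 + 1 = 83 bp.

83 bp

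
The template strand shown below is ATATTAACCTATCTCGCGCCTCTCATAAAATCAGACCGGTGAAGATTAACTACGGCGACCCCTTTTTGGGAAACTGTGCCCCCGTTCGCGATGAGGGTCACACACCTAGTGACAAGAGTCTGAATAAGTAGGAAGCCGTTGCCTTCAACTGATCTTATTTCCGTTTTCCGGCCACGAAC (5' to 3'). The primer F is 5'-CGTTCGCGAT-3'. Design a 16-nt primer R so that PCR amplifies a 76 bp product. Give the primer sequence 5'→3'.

The forward primer binds at positions 83–92, so a 76 bp product ends at position 83 + 76 − 1 = 158.
The reverse primer anneals to the top strand over positions 143–158, i.e. to CTTCAACTGATCTTAT.
Its sequence written 5'→3' is the reverse complement: ATAAGATCAGTTGAAG.

5'-ATAAGATCAGTTGAAG-3'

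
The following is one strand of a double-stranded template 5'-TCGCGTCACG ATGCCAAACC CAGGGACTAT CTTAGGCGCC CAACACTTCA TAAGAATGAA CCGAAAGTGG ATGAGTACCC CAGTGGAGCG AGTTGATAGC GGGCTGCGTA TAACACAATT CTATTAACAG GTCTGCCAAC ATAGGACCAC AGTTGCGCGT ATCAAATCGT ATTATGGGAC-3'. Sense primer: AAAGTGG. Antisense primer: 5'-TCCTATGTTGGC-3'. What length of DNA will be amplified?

83 bp

Forward primer AAAGTGG is found on the top strand at positions 64–70.
Taking the reverse complement of TCCTATGTTGGC gives GCCAACATAGGA, found at positions 135–146 on the template; the primer anneals here to the top strand with its 3' end pointing upstream.
Amplicon spans positions 64–146: 83 bp.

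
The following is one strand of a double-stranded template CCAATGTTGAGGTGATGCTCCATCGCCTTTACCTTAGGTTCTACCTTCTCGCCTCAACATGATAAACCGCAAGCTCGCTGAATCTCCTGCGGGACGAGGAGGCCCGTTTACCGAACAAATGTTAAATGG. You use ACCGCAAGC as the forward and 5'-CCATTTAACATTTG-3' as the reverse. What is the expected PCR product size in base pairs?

The forward primer matches the template at positions 66–74.
Taking the reverse complement of CCATTTAACATTTG gives CAAATGTTAAATGG, found at positions 116–129 on the template; the primer anneals here to the top strand with its 3' end pointing upstream.
The product runs from position 66 to position 129, so its length is 129 − 66 + 1 = 64 bp.

64 bp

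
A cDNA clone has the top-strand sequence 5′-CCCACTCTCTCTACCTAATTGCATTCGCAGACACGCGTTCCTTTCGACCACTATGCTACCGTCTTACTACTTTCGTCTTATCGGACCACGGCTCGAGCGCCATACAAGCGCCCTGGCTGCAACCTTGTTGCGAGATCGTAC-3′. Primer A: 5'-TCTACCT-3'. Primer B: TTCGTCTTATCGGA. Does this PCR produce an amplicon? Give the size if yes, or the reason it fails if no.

Primer A (TCTACCT) matches the top strand at positions 10–16 (3' end points downstream).
Primer B (TTCGTCTTATCGGA) also matches the top strand directly, at positions 72–85 — its reverse complement TCCGATAAGACGAA is not present.
Both primers anneal to the bottom strand with 3' ends pointing the same way, so neither can prime synthesis back toward the other.

No product — both primers anneal to the same strand and extend in the same direction.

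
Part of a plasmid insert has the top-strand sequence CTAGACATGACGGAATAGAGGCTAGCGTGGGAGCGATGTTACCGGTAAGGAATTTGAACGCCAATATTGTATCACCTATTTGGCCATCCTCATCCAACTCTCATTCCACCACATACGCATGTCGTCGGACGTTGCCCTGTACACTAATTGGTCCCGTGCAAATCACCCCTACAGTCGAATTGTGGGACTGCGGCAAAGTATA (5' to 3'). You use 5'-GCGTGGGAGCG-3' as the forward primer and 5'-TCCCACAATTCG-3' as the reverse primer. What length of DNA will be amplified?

Scanning the template, GCGTGGGAGCG occurs at positions 25–35; this primer anneals to the bottom strand there with its 3' end pointing downstream.
Taking the reverse complement of TCCCACAATTCG gives CGAATTGTGGGA, found at positions 176–187 on the template; the primer anneals here to the top strand with its 3' end pointing upstream.
The product runs from position 25 to position 187, so its length is 187 − 25 + 1 = 163 bp.

163 bp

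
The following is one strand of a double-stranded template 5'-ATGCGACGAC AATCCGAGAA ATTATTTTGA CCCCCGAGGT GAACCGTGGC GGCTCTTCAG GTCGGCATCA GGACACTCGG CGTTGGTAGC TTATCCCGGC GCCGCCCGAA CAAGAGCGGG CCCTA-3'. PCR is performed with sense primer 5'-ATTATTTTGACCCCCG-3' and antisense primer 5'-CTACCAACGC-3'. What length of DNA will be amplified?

The forward primer matches the template at positions 21–36.
Reverse complement of the reverse primer: GCGTTGGTAG. This occurs on the top strand at positions 80–89.
The product runs from position 21 to position 89, so its length is 89 − 21 + 1 = 69 bp.

69 bp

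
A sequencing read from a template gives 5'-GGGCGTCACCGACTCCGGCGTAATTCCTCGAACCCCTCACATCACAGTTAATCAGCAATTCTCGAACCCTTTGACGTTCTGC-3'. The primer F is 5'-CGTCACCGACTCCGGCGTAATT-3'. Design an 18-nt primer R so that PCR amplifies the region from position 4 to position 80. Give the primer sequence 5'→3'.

The product's 3' end on the top strand is position 80.
The reverse primer anneals to the top strand over positions 63–80, i.e. to CGAACCCTTTGACGTTCT.
Its sequence written 5'→3' is the reverse complement: AGAACGTCAAAGGGTTCG.

5'-AGAACGTCAAAGGGTTCG-3'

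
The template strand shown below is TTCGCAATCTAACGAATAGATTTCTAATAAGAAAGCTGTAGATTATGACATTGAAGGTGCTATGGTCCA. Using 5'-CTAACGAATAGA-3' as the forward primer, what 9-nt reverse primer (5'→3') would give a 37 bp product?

5'-TAATCTACA-3'

The forward primer binds at positions 9–20, so a 37 bp product ends at position 9 + 37 − 1 = 45.
The reverse primer anneals to the top strand over positions 37–45, i.e. to TGTAGATTA.
Its sequence written 5'→3' is the reverse complement: TAATCTACA.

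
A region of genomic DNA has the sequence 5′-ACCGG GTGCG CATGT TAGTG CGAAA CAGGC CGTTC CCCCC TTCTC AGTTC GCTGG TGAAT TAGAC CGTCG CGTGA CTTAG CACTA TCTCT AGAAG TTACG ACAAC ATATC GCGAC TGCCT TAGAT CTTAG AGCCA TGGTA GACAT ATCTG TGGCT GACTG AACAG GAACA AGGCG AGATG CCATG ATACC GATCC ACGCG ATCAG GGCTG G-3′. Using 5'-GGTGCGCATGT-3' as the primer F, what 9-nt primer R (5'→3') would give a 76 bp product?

5'-CTAAGTCAC-3'

The forward primer binds at positions 5–15, so a 76 bp product ends at position 5 + 76 − 1 = 80.
The reverse primer anneals to the top strand over positions 72–80, i.e. to GTGACTTAG.
Its sequence written 5'→3' is the reverse complement: CTAAGTCAC.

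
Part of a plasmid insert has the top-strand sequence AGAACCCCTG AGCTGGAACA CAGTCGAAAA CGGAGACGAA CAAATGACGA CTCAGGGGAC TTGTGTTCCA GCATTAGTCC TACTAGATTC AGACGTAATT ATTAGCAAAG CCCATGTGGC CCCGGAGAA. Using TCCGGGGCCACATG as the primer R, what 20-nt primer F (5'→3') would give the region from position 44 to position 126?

The reverse primer's reverse complement CATGTGGCCCCGGA matches the template at positions 113–126; the product starts at position 44.
The forward primer is identical to the top strand over positions 44–63: ATGACGACTCAGGGGACTTG.

5'-ATGACGACTCAGGGGACTTG-3'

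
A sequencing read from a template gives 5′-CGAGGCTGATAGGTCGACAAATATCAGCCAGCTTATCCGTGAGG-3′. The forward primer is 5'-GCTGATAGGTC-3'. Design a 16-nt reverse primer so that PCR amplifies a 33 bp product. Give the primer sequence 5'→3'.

5'-GATAAGCTGGCTGATA-3'

The forward primer binds at positions 5–15, so a 33 bp product ends at position 5 + 33 − 1 = 37.
The reverse primer anneals to the top strand over positions 22–37, i.e. to TATCAGCCAGCTTATC.
Its sequence written 5'→3' is the reverse complement: GATAAGCTGGCTGATA.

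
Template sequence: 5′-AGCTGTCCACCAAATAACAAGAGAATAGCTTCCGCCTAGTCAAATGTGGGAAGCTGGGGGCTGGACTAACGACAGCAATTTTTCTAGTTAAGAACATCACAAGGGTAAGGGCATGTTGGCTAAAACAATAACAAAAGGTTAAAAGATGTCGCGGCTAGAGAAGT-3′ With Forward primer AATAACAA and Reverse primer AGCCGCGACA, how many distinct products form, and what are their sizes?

Two products: 144 bp, 30 bp

The forward primer AATAACAA matches the top strand at positions 13–20, 127–134.
The reverse primer's reverse complement is TGTCGCGGCT, matching at positions 147–156.
Each forward site pairs with the reverse site to give a product ending at position 156: sizes 144, 30 bp.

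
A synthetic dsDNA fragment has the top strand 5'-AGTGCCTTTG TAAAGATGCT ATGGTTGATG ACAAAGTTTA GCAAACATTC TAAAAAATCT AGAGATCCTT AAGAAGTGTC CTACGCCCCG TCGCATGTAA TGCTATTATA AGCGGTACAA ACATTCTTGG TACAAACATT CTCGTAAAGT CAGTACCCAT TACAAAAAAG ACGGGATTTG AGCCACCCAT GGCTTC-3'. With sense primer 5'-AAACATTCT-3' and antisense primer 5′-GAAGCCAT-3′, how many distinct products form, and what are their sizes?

Three products: 154 bp, 78 bp, 63 bp

The forward primer AAACATTCT matches the top strand at positions 43–51, 119–127, 134–142.
The reverse primer's reverse complement is ATGGCTTC, matching at positions 189–196.
Each forward site pairs with the reverse site to give a product ending at position 196: sizes 154, 78, 63 bp.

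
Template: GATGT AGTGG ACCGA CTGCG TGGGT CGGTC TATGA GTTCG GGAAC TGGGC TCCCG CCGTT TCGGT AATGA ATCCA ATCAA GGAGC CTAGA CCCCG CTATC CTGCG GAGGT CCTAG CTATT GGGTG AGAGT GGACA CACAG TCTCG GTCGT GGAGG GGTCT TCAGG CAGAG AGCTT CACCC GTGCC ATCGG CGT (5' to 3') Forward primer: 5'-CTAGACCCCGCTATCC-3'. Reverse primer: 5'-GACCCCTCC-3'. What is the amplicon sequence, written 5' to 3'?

Scanning the template, CTAGACCCCGCTATCC occurs at positions 86–101; this primer anneals to the bottom strand there with its 3' end pointing downstream.
Reverse complement of the reverse primer: GGAGGGGTC. This occurs on the top strand at positions 151–159.
The product is the template from position 86 through 159 (74 bp).

5'-CTAGACCCCGCTATCCTGCGGAGGTCCTAGCTATTGGGTGAGAGTGGACACACAGTCTCGGTCGTGGAGGGGTC-3'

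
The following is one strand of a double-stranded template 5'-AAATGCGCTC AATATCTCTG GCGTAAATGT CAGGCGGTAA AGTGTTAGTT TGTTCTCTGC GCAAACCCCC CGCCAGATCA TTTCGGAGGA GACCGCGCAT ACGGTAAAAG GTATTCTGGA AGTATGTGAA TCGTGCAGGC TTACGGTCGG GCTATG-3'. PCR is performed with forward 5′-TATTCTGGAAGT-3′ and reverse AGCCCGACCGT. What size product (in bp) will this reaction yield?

42 bp

The forward primer matches the template at positions 112–123.
Reverse complement of the reverse primer: ACGGTCGGGCT. This occurs on the top strand at positions 143–153.
The product runs from position 112 to position 153, so its length is 153 − 112 + 1 = 42 bp.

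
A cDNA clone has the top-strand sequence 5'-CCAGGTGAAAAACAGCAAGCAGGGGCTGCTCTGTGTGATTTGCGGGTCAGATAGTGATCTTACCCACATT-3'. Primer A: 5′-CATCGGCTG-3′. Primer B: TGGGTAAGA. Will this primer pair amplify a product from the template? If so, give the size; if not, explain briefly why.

Primer A (CATCGGCTG) does not match the top strand, and its reverse complement CAGCCGATG does not match either.
With no annealing site for primer A, no amplification occurs.

No product — primer A has no binding site in the template.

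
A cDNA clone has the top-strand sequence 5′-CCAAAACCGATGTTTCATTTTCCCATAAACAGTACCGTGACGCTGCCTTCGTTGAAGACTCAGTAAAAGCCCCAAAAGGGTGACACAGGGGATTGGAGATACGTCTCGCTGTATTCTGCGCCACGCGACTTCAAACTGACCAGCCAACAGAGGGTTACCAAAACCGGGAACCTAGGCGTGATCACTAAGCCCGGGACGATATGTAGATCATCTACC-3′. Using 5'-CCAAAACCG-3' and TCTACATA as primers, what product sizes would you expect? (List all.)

The forward primer CCAAAACCG matches the top strand at positions 1–9, 158–166.
The reverse primer's reverse complement is TATGTAGA, matching at positions 200–207.
Each forward site pairs with the reverse site to give a product ending at position 207: sizes 207, 50 bp.

207 bp, 50 bp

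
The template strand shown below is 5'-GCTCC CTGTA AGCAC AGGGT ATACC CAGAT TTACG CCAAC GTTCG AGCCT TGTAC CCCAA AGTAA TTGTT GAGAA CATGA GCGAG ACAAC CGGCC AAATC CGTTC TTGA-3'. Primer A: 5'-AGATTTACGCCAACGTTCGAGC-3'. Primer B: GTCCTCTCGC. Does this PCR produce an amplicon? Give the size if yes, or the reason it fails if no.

No product — primer B has no binding site in the template.

Primer B (GTCCTCTCGC) does not match the top strand, and its reverse complement GCGAGAGGAC does not match either.
With no annealing site for primer B, no amplification occurs.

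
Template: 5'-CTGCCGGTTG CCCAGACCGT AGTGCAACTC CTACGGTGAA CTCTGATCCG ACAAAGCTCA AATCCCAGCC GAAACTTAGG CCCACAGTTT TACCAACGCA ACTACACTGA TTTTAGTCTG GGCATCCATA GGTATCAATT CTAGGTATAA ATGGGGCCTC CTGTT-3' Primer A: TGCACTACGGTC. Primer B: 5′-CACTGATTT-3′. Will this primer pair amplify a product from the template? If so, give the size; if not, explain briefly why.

No product — the primers' 3' ends point away from each other.

Primer A (TGCACTACGGTC) has reverse complement GACCGTAGTGCA, which matches the top strand at positions 15–26; primer A anneals to the top strand there with its 3' end pointing upstream toward position 15.
Primer B (CACTGATTT) matches the top strand directly at positions 105–113; it anneals to the bottom strand with its 3' end pointing downstream toward position 113.
The 3' ends diverge (primer A extends toward position 1, primer B toward position 165), so the primers never converge on a shared product.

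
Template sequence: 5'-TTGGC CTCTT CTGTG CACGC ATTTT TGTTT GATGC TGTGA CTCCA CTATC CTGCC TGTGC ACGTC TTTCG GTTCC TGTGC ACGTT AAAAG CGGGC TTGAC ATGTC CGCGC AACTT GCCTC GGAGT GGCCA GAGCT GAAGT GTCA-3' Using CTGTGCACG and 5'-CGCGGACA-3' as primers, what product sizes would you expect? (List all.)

The forward primer CTGTGCACG matches the top strand at positions 11–19, 55–63, 75–83.
The reverse primer's reverse complement is TGTCCGCG, matching at positions 102–109.
Each forward site pairs with the reverse site to give a product ending at position 109: sizes 99, 55, 35 bp.

99 bp, 55 bp, 35 bp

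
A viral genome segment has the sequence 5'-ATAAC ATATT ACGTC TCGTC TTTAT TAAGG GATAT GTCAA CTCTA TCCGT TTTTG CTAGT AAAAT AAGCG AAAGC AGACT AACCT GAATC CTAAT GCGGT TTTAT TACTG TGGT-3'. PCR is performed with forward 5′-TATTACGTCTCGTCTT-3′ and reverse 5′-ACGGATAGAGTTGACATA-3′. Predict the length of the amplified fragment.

44 bp

Scanning the template, TATTACGTCTCGTCTT occurs at positions 7–22; this primer anneals to the bottom strand there with its 3' end pointing downstream.
Taking the reverse complement of ACGGATAGAGTTGACATA gives TATGTCAACTCTATCCGT, found at positions 33–50 on the template; the primer anneals here to the top strand with its 3' end pointing upstream.
Product length = (reverse-primer end) − (forward-primer start) + 1 = 50 − 7 + 1 = 44 bp.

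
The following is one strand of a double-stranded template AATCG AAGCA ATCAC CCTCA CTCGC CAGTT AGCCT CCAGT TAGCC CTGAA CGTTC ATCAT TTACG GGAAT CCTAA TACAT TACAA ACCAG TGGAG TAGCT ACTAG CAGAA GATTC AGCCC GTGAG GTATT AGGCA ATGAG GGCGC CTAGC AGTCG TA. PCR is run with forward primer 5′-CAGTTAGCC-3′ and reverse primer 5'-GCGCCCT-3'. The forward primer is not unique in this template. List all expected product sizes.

120 bp, 109 bp

The forward primer CAGTTAGCC matches the top strand at positions 26–34, 37–45.
The reverse primer's reverse complement is AGGGCGC, matching at positions 139–145.
Each forward site pairs with the reverse site to give a product ending at position 145: sizes 120, 109 bp.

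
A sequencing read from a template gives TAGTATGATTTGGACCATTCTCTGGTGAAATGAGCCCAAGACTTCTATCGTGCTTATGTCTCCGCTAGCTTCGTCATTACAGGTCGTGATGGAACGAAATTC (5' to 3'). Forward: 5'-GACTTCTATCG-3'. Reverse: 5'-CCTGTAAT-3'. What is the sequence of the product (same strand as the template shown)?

The forward primer matches the template at positions 40–50.
Reverse complement of the reverse primer: ATTACAGG. This occurs on the top strand at positions 76–83.
The product is the template from position 40 through 83 (44 bp).

5'-GACTTCTATCGTGCTTATGTCTCCGCTAGCTTCGTCATTACAGG-3'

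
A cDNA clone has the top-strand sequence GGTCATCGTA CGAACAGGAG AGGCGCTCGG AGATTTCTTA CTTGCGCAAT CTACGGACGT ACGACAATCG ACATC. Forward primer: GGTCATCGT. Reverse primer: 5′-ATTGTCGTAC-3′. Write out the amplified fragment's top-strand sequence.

5'-GGTCATCGTACGAACAGGAGAGGCGCTCGGAGATTTCTTACTTGCGCAATCTACGGACGTACGACAAT-3'

The forward primer matches the template at positions 1–9.
Taking the reverse complement of ATTGTCGTAC gives GTACGACAAT, found at positions 59–68 on the template; the primer anneals here to the top strand with its 3' end pointing upstream.
The product is the template from position 1 through 68 (68 bp).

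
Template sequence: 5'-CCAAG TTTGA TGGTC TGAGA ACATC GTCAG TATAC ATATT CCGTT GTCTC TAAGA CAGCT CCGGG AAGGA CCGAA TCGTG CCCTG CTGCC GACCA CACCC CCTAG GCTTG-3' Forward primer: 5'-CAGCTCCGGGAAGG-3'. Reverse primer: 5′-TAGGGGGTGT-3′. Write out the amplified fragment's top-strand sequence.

Scanning the template, CAGCTCCGGGAAGG occurs at positions 56–69; this primer anneals to the bottom strand there with its 3' end pointing downstream.
The reverse primer's reverse complement is ACACCCCCTA, which matches the template at positions 95–104.
The product is the template from position 56 through 104 (49 bp).

5'-CAGCTCCGGGAAGGACCGAATCGTGCCCTGCTGCCGACCACACCCCCTA-3'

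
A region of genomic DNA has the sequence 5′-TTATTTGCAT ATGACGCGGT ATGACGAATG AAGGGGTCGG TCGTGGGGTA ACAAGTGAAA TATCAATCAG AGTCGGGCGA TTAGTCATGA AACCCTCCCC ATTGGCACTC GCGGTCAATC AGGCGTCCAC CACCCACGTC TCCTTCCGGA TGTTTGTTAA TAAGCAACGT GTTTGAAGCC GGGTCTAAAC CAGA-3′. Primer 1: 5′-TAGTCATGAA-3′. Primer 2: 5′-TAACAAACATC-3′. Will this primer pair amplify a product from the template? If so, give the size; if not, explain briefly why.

Yes — a 78 bp product.

Primer 1 (TAGTCATGAA) matches the top strand at positions 82–91; it acts as a forward primer.
Primer 2's reverse complement is GATGTTTGTTA, matching the top strand at positions 149–159; it acts as a reverse primer.
The 3' ends face each other across positions 82–159, giving a 78 bp product.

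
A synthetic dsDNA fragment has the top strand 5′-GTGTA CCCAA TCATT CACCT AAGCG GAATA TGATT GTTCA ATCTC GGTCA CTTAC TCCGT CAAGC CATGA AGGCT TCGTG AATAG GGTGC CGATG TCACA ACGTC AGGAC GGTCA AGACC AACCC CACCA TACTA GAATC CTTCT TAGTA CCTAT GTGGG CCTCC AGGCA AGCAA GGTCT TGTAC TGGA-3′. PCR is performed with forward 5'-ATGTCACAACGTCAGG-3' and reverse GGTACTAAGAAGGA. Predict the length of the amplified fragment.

60 bp

The forward primer matches the template at positions 93–108.
The reverse primer's reverse complement is TCCTTCTTAGTACC, which matches the template at positions 139–152.
The product runs from position 93 to position 152, so its length is 152 − 93 + 1 = 60 bp.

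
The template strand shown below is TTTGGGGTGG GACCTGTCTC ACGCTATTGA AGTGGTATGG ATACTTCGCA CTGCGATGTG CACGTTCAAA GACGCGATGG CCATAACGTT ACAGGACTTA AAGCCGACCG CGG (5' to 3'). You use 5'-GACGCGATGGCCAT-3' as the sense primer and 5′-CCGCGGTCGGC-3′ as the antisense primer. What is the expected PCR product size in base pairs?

The forward primer matches the template at positions 71–84.
The reverse primer's reverse complement is GCCGACCGCGG, which matches the template at positions 103–113.
Amplicon spans positions 71–113: 43 bp.

43 bp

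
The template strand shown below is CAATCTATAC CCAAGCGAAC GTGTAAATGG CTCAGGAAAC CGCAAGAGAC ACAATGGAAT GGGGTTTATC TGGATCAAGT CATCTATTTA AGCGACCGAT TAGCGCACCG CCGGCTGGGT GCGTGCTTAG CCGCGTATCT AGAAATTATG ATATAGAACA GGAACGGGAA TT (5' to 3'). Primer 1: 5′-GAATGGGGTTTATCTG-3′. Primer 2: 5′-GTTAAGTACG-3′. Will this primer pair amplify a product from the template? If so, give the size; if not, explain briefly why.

Primer 2 (GTTAAGTACG) does not match the top strand, and its reverse complement CGTACTTAAC does not match either.
With no annealing site for primer 2, no amplification occurs.

No product — primer 2 has no binding site in the template.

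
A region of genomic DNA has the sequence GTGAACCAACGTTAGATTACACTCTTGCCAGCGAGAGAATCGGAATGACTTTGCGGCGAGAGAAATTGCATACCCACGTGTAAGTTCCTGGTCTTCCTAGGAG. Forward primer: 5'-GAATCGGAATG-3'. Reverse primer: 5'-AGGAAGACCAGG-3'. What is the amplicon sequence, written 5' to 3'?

Forward primer GAATCGGAATG is found on the top strand at positions 37–47.
Taking the reverse complement of AGGAAGACCAGG gives CCTGGTCTTCCT, found at positions 87–98 on the template; the primer anneals here to the top strand with its 3' end pointing upstream.
The product is the template from position 37 through 98 (62 bp).

5'-GAATCGGAATGACTTTGCGGCGAGAGAAATTGCATACCCACGTGTAAGTTCCTGGTCTTCCT-3'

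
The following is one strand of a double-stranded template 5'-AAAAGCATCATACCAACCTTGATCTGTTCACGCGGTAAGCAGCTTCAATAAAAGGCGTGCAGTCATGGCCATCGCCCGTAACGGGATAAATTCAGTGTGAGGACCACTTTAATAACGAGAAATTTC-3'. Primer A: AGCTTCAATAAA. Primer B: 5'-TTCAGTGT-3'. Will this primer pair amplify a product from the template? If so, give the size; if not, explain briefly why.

Primer A (AGCTTCAATAAA) matches the top strand at positions 41–52 (3' end points downstream).
Primer B (TTCAGTGT) also matches the top strand directly, at positions 91–98 — its reverse complement ACACTGAA is not present.
Both primers anneal to the bottom strand with 3' ends pointing the same way, so neither can prime synthesis back toward the other.

No product — both primers anneal to the same strand and extend in the same direction.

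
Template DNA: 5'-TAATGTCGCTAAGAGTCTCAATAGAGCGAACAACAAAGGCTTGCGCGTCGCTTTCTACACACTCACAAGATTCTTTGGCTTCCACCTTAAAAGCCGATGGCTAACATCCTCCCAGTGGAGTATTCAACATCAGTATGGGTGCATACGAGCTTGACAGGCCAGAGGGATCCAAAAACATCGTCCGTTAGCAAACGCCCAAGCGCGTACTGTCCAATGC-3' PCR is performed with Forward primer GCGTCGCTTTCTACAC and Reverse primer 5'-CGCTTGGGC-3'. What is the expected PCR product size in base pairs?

Scanning the template, GCGTCGCTTTCTACAC occurs at positions 45–60; this primer anneals to the bottom strand there with its 3' end pointing downstream.
Taking the reverse complement of CGCTTGGGC gives GCCCAAGCG, found at positions 194–202 on the template; the primer anneals here to the top strand with its 3' end pointing upstream.
Product length = (reverse-primer end) − (forward-primer start) + 1 = 202 − 45 + 1 = 158 bp.

158 bp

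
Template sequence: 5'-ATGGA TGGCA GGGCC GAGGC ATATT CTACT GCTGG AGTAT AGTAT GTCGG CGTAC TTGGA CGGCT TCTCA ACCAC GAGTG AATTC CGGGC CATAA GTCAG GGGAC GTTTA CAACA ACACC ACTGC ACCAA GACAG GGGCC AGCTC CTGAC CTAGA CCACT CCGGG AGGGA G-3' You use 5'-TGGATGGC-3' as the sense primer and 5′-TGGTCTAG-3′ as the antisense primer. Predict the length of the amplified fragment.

Forward primer TGGATGGC is found on the top strand at positions 2–9.
The reverse primer's reverse complement is CTAGACCA, which matches the template at positions 151–158.
Product length = (reverse-primer end) − (forward-primer start) + 1 = 158 − 2 + 1 = 157 bp.

157 bp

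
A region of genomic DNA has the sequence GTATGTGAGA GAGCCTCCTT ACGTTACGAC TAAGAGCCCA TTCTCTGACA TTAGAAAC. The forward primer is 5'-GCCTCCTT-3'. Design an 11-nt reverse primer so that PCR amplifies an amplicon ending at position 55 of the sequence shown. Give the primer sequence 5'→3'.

The forward primer binds at positions 13–20; the product's 3' end on the top strand is position 55.
The reverse primer anneals to the top strand over positions 45–55, i.e. to CTGACATTAGA.
Its sequence written 5'→3' is the reverse complement: TCTAATGTCAG.

5'-TCTAATGTCAG-3'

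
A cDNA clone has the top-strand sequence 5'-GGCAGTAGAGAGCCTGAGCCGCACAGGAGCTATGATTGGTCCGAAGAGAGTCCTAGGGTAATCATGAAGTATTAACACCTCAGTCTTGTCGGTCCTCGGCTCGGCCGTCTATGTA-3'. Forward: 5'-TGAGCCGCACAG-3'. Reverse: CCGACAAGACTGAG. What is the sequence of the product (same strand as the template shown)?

5'-TGAGCCGCACAGGAGCTATGATTGGTCCGAAGAGAGTCCTAGGGTAATCATGAAGTATTAACACCTCAGTCTTGTCGG-3'

Forward primer TGAGCCGCACAG is found on the top strand at positions 15–26.
Taking the reverse complement of CCGACAAGACTGAG gives CTCAGTCTTGTCGG, found at positions 79–92 on the template; the primer anneals here to the top strand with its 3' end pointing upstream.
The product is the template from position 15 through 92 (78 bp).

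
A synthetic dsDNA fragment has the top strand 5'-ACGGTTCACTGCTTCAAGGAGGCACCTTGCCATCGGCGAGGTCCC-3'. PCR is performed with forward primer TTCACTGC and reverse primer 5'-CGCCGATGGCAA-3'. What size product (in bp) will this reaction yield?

Scanning the template, TTCACTGC occurs at positions 5–12; this primer anneals to the bottom strand there with its 3' end pointing downstream.
Taking the reverse complement of CGCCGATGGCAA gives TTGCCATCGGCG, found at positions 27–38 on the template; the primer anneals here to the top strand with its 3' end pointing upstream.
Product length = (reverse-primer end) − (forward-primer start) + 1 = 38 − 5 + 1 = 34 bp.

34 bp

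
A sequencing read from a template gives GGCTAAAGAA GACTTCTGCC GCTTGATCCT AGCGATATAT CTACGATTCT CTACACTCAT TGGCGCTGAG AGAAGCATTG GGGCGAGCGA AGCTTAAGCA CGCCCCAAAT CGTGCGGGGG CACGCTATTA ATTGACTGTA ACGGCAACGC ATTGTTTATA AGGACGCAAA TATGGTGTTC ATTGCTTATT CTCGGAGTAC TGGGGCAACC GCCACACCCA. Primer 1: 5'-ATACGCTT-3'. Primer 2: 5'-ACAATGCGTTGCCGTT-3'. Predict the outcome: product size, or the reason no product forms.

No product — primer 1 has no binding site in the template.

Primer 1 (ATACGCTT) does not match the top strand, and its reverse complement AAGCGTAT does not match either.
With no annealing site for primer 1, no amplification occurs.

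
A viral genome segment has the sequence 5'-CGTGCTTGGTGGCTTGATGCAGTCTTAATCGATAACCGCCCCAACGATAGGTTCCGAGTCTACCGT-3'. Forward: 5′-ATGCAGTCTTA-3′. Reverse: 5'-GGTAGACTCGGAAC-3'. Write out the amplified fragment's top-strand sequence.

Scanning the template, ATGCAGTCTTA occurs at positions 17–27; this primer anneals to the bottom strand there with its 3' end pointing downstream.
The reverse primer's reverse complement is GTTCCGAGTCTACC, which matches the template at positions 51–64.
The product is the template from position 17 through 64 (48 bp).

5'-ATGCAGTCTTAATCGATAACCGCCCCAACGATAGGTTCCGAGTCTACC-3'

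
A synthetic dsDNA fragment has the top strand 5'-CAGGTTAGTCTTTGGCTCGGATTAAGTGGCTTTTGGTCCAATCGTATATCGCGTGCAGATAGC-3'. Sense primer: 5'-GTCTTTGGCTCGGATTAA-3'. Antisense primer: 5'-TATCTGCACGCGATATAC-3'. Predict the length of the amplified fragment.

Forward primer GTCTTTGGCTCGGATTAA is found on the top strand at positions 8–25.
Taking the reverse complement of TATCTGCACGCGATATAC gives GTATATCGCGTGCAGATA, found at positions 44–61 on the template; the primer anneals here to the top strand with its 3' end pointing upstream.
Product length = (reverse-primer end) − (forward-primer start) + 1 = 61 − 8 + 1 = 54 bp.

54 bp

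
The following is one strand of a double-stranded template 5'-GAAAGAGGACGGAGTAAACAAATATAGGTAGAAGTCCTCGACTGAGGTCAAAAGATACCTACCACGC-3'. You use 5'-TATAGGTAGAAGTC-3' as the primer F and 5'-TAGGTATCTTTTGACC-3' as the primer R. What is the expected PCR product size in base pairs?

Scanning the template, TATAGGTAGAAGTC occurs at positions 23–36; this primer anneals to the bottom strand there with its 3' end pointing downstream.
Taking the reverse complement of TAGGTATCTTTTGACC gives GGTCAAAAGATACCTA, found at positions 46–61 on the template; the primer anneals here to the top strand with its 3' end pointing upstream.
The product runs from position 23 to position 61, so its length is 61 − 23 + 1 = 39 bp.

39 bp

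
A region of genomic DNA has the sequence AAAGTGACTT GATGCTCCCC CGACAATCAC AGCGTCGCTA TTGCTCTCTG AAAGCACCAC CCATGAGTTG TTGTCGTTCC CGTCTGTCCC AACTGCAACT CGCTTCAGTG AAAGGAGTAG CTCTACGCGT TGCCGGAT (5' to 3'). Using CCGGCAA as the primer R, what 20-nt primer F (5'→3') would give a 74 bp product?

5'-ATGAGTTGTTGTCGTTCCCG-3'

The reverse primer's reverse complement TTGCCGG matches the template at positions 130–136, so the product ends at position 136.
A 74 bp product then starts at position 136 − 74 + 1 = 63.
The forward primer is identical to the top strand there: ATGAGTTGTTGTCGTTCCCG.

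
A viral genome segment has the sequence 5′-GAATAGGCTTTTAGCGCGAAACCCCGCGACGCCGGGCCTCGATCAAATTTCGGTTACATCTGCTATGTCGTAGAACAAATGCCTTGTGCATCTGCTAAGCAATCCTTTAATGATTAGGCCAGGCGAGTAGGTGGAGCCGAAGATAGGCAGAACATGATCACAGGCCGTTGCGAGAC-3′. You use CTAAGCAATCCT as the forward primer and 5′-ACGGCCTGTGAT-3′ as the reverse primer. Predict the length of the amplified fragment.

Forward primer CTAAGCAATCCT is found on the top strand at positions 95–106.
Reverse complement of the reverse primer: ATCACAGGCCGT. This occurs on the top strand at positions 157–168.
Amplicon spans positions 95–168: 74 bp.

74 bp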